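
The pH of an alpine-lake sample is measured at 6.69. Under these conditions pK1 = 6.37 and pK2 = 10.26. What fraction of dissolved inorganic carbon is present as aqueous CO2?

α₀ = 0.324

α₀ = 1 / (1 + K1/[H⁺] + K1K2/[H⁺]²) = 1 / (1 + 10^+0.32 + 10^-3.25)
   = 1 / (1 + 2.0893 + 0.00056234) = 1/3.0899 = 0.3236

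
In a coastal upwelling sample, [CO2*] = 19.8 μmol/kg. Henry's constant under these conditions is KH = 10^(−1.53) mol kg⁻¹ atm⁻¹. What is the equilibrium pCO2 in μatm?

pCO2 = 671 μatm

KH = 10^(−1.53) = 2.951×10^-2 mol kg⁻¹ atm⁻¹
pCO2 = [CO2*]/KH = 19.8×10^-6 / 2.951×10^-2 = 6.71×10^-4 atm = 671 μatm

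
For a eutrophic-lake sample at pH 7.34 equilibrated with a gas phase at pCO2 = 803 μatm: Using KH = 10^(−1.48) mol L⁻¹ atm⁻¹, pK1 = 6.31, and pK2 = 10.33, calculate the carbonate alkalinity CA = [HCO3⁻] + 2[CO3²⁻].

[CO2*] = KH · pCO2 = 10^(−1.48) × 803×10^-6 = 2.659×10^-5 mol/L
α₀ = 1/(1 + K1/[H⁺] + K1K2/[H⁺]²) = 1/(1 + 10^+1.03 + 10^-1.96) = 0.08528
DIC = [CO2*]/α₀ = 2.659×10^-5 / 0.08528 = 0.3118 mmol/L
CA = (α₁ + 2α₂)·DIC = (0.9138 + 2×0.0009351) × 0.3118 = 0.285 mmol/L

CA = 0.285 mmol/L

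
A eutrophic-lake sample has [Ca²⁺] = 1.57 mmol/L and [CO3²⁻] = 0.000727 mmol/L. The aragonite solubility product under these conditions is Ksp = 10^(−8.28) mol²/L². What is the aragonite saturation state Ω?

Ω = 0.217

Ksp = 10^(−8.28) = 5.248×10^-9
Ω = [Ca²⁺][CO3²⁻]/Ksp = (1.57×10^-3)(0.000727×10^-3) / 5.248×10^-9 = 0.217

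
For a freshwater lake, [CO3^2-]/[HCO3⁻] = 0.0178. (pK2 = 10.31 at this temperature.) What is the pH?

From K2 = [H⁺][CO3^2-]/[HCO3⁻]:  pH = pK2 + log₁₀([CO3^2-]/[HCO3⁻])
log₁₀(0.0178) = -1.750
pH = 10.31 + (-1.750) = 8.56

pH = 8.56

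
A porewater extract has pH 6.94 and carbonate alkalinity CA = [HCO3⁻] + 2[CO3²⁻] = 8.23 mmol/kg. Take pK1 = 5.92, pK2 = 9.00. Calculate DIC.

CA = [HCO3⁻] + 2[CO3²⁻] = (α₁ + 2α₂)·DIC
At pH 6.94: [H⁺]/K1 = 10^-1.02 = 0.095499, K2/[H⁺] = 10^-2.06 = 0.0087096
α₁ = 1/(1 + 0.095499 + 0.0087096) = 1/1.1042 = 0.9056; α₂ = α₁·K2/[H⁺] = 0.007888
α₁ + 2α₂ = 0.9214
DIC = CA / (α₁ + 2α₂) = 8.23 / 0.9214 = 8.93 mmol/kg

DIC = 8.93 mmol/kg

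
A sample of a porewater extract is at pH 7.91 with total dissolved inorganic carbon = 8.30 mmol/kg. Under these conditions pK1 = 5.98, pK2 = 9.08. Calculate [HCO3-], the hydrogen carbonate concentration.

[HCO3⁻] = 7.69 mmol/kg

α₁ = 1 / (1 + [H⁺]/K1 + K2/[H⁺]) = 1 / (1 + 10^-1.93 + 10^-1.17)
   = 1 / (1 + 0.011749 + 0.067608) = 1/1.0794 = 0.9265
[HCO3⁻] = α₁ × DIC = 0.9265 × 8.30 = 7.69 mmol/kg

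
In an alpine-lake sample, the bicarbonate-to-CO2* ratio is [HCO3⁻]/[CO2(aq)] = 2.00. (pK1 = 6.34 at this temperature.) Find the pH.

From K1 = [H⁺][HCO3⁻]/[CO2(aq)]:  pH = pK1 + log₁₀([HCO3⁻]/[CO2(aq)])
log₁₀(2.00) = +0.301
pH = 6.34 + (+0.301) = 6.64

pH = 6.64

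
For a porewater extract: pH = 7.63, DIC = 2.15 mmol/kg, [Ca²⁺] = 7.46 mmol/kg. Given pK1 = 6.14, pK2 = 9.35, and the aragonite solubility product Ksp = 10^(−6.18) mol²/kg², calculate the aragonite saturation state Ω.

α₂ = 1 / (1 + [H⁺]/K2 + [H⁺]²/(K1K2)) = 1 / (1 + 10^+1.72 + 10^+0.23)
   = 1 / (1 + 52.481 + 1.6982) = 1/55.179 = 0.01812
[CO3²⁻] = α₂ × DIC = 0.01812 × 2.15 = 0.03896 mmol/kg
Ksp = 10^(−6.18) = 6.607×10^-7
Ω = [Ca²⁺][CO3²⁻]/Ksp = (7.46×10^-3)(3.896×10^-5) / 6.607×10^-7 = 0.440

Ω = 0.440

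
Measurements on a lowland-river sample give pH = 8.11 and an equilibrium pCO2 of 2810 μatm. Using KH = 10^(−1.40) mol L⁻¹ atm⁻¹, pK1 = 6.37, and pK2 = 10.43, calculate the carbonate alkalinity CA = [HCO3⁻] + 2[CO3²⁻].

[CO2*] = KH · pCO2 = 10^(−1.40) × 2810×10^-6 = 1.119×10^-4 mol/L
α₀ = 1/(1 + K1/[H⁺] + K1K2/[H⁺]²) = 1/(1 + 10^+1.74 + 10^-0.58) = 0.01779
DIC = [CO2*]/α₀ = 1.119×10^-4 / 0.01779 = 6.289 mmol/L
CA = (α₁ + 2α₂)·DIC = (0.9775 + 2×0.004679) × 6.289 = 6.21 mmol/L

CA = 6.21 mmol/L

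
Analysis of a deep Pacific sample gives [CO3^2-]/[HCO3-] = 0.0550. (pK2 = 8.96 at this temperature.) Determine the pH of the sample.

From K2 = [H⁺][CO3^2-]/[HCO3-]:  pH = pK2 + log₁₀([CO3^2-]/[HCO3-])
log₁₀(0.0550) = -1.260
pH = 8.96 + (-1.260) = 7.70

pH = 7.70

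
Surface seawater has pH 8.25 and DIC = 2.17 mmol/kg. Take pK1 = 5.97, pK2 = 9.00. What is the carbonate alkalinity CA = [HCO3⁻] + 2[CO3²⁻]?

CA = [HCO3⁻] + 2[CO3²⁻] = (α₁ + 2α₂)·DIC
At pH 8.25: [H⁺]/K1 = 10^-2.28 = 0.0052481, K2/[H⁺] = 10^-0.75 = 0.17783
α₁ = 1/(1 + 0.0052481 + 0.17783) = 1/1.1831 = 0.8453; α₂ = α₁·K2/[H⁺] = 0.1503
α₁ + 2α₂ = 1.1459
CA = 1.1459 × 2.17 = 2.49 mmol/kg

CA = 2.49 mmol/kg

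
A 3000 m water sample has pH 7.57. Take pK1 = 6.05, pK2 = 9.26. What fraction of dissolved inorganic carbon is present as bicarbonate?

α₁ = 0.952

α₁ = 1 / (1 + [H⁺]/K1 + K2/[H⁺]) = 1 / (1 + 10^-1.52 + 10^-1.69)
   = 1 / (1 + 0.030200 + 0.020417) = 1/1.0506 = 0.9518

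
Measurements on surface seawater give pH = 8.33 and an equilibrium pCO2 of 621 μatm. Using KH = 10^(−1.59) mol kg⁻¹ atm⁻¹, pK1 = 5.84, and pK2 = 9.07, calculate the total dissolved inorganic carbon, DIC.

DIC = 5.85 mmol/kg

[CO2*] = KH · pCO2 = 10^(−1.59) × 621×10^-6 = 1.596×10^-5 mol/kg
α₀ = 1/(1 + K1/[H⁺] + K1K2/[H⁺]²) = 1/(1 + 10^+2.49 + 10^+1.75) = 0.002730
DIC = [CO2*]/α₀ = 1.596×10^-5 / 0.002730 = 5.85 mmol/kg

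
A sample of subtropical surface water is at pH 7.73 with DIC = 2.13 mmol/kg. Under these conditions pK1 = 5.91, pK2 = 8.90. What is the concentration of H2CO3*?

α₀ = 1 / (1 + K1/[H⁺] + K1K2/[H⁺]²) = 1 / (1 + 10^+1.82 + 10^+0.65)
   = 1 / (1 + 66.069 + 4.4668) = 1/71.536 = 0.01398
[CO2*] = α₀ × DIC = 0.01398 × 2.13 = 0.0298 mmol/kg

[CO2*] = 0.0298 mmol/kg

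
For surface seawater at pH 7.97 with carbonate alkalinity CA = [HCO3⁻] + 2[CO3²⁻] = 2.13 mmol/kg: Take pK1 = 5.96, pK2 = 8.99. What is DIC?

DIC = 1.98 mmol/kg

CA = [HCO3⁻] + 2[CO3²⁻] = (α₁ + 2α₂)·DIC
At pH 7.97: [H⁺]/K1 = 10^-2.01 = 0.0097724, K2/[H⁺] = 10^-1.02 = 0.095499
α₁ = 1/(1 + 0.0097724 + 0.095499) = 1/1.1053 = 0.9048; α₂ = α₁·K2/[H⁺] = 0.08640
α₁ + 2α₂ = 1.0776
DIC = CA / (α₁ + 2α₂) = 2.13 / 1.0776 = 1.98 mmol/kg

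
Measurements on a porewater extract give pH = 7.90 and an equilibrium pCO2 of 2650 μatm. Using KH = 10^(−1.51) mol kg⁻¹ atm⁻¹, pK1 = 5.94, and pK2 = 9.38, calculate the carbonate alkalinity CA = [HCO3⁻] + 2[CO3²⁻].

CA = 7.96 mmol/kg

[CO2*] = KH · pCO2 = 10^(−1.51) × 2650×10^-6 = 8.189×10^-5 mol/kg
α₀ = 1/(1 + K1/[H⁺] + K1K2/[H⁺]²) = 1/(1 + 10^+1.96 + 10^+0.48) = 0.01050
DIC = [CO2*]/α₀ = 8.189×10^-5 / 0.01050 = 7.798 mmol/kg
CA = (α₁ + 2α₂)·DIC = (0.9578 + 2×0.03172) × 7.798 = 7.96 mmol/kg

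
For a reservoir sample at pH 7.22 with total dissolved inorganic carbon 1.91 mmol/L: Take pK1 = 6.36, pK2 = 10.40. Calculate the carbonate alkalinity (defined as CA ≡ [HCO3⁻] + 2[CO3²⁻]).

CA = 1.68 mmol/L

CA = [HCO3⁻] + 2[CO3²⁻] = (α₁ + 2α₂)·DIC
At pH 7.22: [H⁺]/K1 = 10^-0.86 = 0.13804, K2/[H⁺] = 10^-3.18 = 0.00066069
α₁ = 1/(1 + 0.13804 + 0.00066069) = 1/1.1387 = 0.8782; α₂ = α₁·K2/[H⁺] = 0.0005802
α₁ + 2α₂ = 0.8794
CA = 0.8794 × 1.91 = 1.68 mmol/L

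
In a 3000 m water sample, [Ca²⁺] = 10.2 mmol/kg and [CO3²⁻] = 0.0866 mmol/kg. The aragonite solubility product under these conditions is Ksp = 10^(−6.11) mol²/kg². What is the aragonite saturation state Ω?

Ksp = 10^(−6.11) = 7.762×10^-7
Ω = [Ca²⁺][CO3²⁻]/Ksp = (10.2×10^-3)(0.0866×10^-3) / 7.762×10^-7 = 1.14

Ω = 1.14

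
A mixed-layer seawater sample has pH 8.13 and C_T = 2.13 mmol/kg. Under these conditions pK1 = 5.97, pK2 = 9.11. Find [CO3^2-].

[CO3²⁻] = 0.201 mmol/kg

α₂ = 1 / (1 + [H⁺]/K2 + [H⁺]²/(K1K2)) = 1 / (1 + 10^+0.98 + 10^-1.18)
   = 1 / (1 + 9.5499 + 0.066069) = 1/10.616 = 0.09420
[CO3²⁻] = α₂ × DIC = 0.09420 × 2.13 = 0.201 mmol/kg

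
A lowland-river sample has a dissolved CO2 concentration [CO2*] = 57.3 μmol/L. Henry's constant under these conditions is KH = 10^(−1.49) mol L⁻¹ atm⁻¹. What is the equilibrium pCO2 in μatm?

KH = 10^(−1.49) = 3.236×10^-2 mol L⁻¹ atm⁻¹
pCO2 = [CO2*]/KH = 57.3×10^-6 / 3.236×10^-2 = 1.77×10^-3 atm = 1770 μatm

pCO2 = 1770 μatm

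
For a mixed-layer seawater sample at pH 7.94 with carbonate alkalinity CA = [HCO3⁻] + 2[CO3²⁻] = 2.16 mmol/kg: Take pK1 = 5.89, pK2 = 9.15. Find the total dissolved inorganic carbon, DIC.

DIC = 2.06 mmol/kg

CA = [HCO3⁻] + 2[CO3²⁻] = (α₁ + 2α₂)·DIC
At pH 7.94: [H⁺]/K1 = 10^-2.05 = 0.0089125, K2/[H⁺] = 10^-1.21 = 0.061660
α₁ = 1/(1 + 0.0089125 + 0.061660) = 1/1.0706 = 0.9341; α₂ = α₁·K2/[H⁺] = 0.05759
α₁ + 2α₂ = 1.0493
DIC = CA / (α₁ + 2α₂) = 2.16 / 1.0493 = 2.06 mmol/kg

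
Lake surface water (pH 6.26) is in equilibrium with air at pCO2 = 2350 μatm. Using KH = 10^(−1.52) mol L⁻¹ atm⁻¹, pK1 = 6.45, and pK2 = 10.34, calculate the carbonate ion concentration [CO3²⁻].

[CO3²⁻] = 0.00381 μmol/L

[CO2*] = KH · pCO2 = 10^(−1.52) × 2350×10^-6 = 7.097×10^-5 mol/L
α₀ = 1/(1 + K1/[H⁺] + K1K2/[H⁺]²) = 1/(1 + 10^-0.19 + 10^-4.27) = 0.6076
DIC = [CO2*]/α₀ = 7.097×10^-5 / 0.6076 = 0.1168 mmol/L
[CO3²⁻] = α₂·DIC; α₂ = 3.263×10^-5, so [CO3²⁻] = 3.263×10^-5 × 0.1168 = 3.81×10^-6 mmol/L = 0.00381 μmol/L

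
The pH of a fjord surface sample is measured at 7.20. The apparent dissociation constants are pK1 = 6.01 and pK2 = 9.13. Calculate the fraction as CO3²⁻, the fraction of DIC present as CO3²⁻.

α₂ = 0.0109

α₂ = 1 / (1 + [H⁺]/K2 + [H⁺]²/(K1K2)) = 1 / (1 + 10^+1.93 + 10^+0.74)
   = 1 / (1 + 85.114 + 5.4954) = 1/91.609 = 0.01092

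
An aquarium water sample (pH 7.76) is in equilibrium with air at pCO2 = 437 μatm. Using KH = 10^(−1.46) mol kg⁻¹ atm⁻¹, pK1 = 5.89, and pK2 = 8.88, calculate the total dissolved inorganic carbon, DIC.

[CO2*] = KH · pCO2 = 10^(−1.46) × 437×10^-6 = 1.515×10^-5 mol/kg
α₀ = 1/(1 + K1/[H⁺] + K1K2/[H⁺]²) = 1/(1 + 10^+1.87 + 10^+0.75) = 0.01238
DIC = [CO2*]/α₀ = 1.515×10^-5 / 0.01238 = 1.22 mmol/kg

DIC = 1.22 mmol/kg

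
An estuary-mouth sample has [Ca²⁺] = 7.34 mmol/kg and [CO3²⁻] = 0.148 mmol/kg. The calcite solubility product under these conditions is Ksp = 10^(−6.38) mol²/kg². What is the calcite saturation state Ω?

Ω = 2.61

Ksp = 10^(−6.38) = 4.169×10^-7
Ω = [Ca²⁺][CO3²⁻]/Ksp = (7.34×10^-3)(0.148×10^-3) / 4.169×10^-7 = 2.61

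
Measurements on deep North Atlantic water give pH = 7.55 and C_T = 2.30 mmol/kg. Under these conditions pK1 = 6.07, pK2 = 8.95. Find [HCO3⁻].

[HCO3⁻] = 2.14 mmol/kg

α₁ = 1 / (1 + [H⁺]/K1 + K2/[H⁺]) = 1 / (1 + 10^-1.48 + 10^-1.40)
   = 1 / (1 + 0.033113 + 0.039811) = 1/1.0729 = 0.9320
[HCO3⁻] = α₁ × DIC = 0.9320 × 2.30 = 2.14 mmol/kg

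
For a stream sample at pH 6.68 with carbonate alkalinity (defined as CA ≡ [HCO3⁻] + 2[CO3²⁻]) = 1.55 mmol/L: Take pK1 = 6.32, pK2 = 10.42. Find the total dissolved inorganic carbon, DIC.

DIC = 2.23 mmol/L

CA = [HCO3⁻] + 2[CO3²⁻] = (α₁ + 2α₂)·DIC
At pH 6.68: [H⁺]/K1 = 10^-0.36 = 0.43652, K2/[H⁺] = 10^-3.74 = 0.00018197
α₁ = 1/(1 + 0.43652 + 0.00018197) = 1/1.4367 = 0.6960; α₂ = α₁·K2/[H⁺] = 0.0001267
α₁ + 2α₂ = 0.6963
DIC = CA / (α₁ + 2α₂) = 1.55 / 0.6963 = 2.23 mmol/L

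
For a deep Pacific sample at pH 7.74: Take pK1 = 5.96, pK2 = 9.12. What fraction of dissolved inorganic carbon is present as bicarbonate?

α₁ = 1 / (1 + [H⁺]/K1 + K2/[H⁺]) = 1 / (1 + 10^-1.78 + 10^-1.38)
   = 1 / (1 + 0.016596 + 0.041687) = 1/1.0583 = 0.9449

α₁ = 0.945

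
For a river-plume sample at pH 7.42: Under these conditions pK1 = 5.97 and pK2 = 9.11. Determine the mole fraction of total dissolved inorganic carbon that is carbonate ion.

α₂ = 0.0193

α₂ = 1 / (1 + [H⁺]/K2 + [H⁺]²/(K1K2)) = 1 / (1 + 10^+1.69 + 10^+0.24)
   = 1 / (1 + 48.978 + 1.7378) = 1/51.716 = 0.01934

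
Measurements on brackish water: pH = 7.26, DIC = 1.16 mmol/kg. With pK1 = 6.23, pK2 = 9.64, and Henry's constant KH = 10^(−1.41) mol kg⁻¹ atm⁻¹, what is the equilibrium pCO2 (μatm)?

pCO2 = 2540 μatm

α₀ = 1 / (1 + K1/[H⁺] + K1K2/[H⁺]²) = 1 / (1 + 10^+1.03 + 10^-1.35)
   = 1 / (1 + 10.715 + 0.044668) = 1/11.760 = 0.08504
[CO2*] = α₀ × DIC = 0.08504 × 1.16 = 0.09864 mmol/kg
pCO2 = [CO2*]/KH = 9.864×10^-5 / 3.890×10^-2 = 2540 μatm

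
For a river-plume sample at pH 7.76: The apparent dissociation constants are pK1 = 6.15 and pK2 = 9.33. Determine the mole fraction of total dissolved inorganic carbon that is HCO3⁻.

α₁ = 1 / (1 + [H⁺]/K1 + K2/[H⁺]) = 1 / (1 + 10^-1.61 + 10^-1.57)
   = 1 / (1 + 0.024547 + 0.026915) = 1/1.0515 = 0.9511

α₁ = 0.951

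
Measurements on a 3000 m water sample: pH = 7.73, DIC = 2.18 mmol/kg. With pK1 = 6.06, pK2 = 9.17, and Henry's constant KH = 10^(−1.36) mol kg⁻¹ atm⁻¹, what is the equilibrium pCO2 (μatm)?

α₀ = 1 / (1 + K1/[H⁺] + K1K2/[H⁺]²) = 1 / (1 + 10^+1.67 + 10^+0.23)
   = 1 / (1 + 46.774 + 1.6982) = 1/49.472 = 0.02021
[CO2*] = α₀ × DIC = 0.02021 × 2.18 = 0.04407 mmol/kg
pCO2 = [CO2*]/KH = 4.407×10^-5 / 4.365×10^-2 = 1010 μatm

pCO2 = 1010 μatm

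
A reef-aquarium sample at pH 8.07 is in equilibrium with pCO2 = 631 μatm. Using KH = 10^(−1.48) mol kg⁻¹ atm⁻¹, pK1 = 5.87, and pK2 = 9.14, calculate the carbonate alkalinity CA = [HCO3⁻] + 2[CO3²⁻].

[CO2*] = KH · pCO2 = 10^(−1.48) × 631×10^-6 = 2.089×10^-5 mol/kg
α₀ = 1/(1 + K1/[H⁺] + K1K2/[H⁺]²) = 1/(1 + 10^+2.20 + 10^+1.13) = 0.005781
DIC = [CO2*]/α₀ = 2.089×10^-5 / 0.005781 = 3.614 mmol/kg
CA = (α₁ + 2α₂)·DIC = (0.9162 + 2×0.07798) × 3.614 = 3.88 mmol/kg

CA = 3.88 mmol/kg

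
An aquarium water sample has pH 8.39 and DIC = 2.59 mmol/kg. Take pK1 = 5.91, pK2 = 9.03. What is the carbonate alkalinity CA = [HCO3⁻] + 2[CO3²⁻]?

CA = [HCO3⁻] + 2[CO3²⁻] = (α₁ + 2α₂)·DIC
At pH 8.39: [H⁺]/K1 = 10^-2.48 = 0.0033113, K2/[H⁺] = 10^-0.64 = 0.22909
α₁ = 1/(1 + 0.0033113 + 0.22909) = 1/1.2324 = 0.8114; α₂ = α₁·K2/[H⁺] = 0.1859
α₁ + 2α₂ = 1.1832
CA = 1.1832 × 2.59 = 3.06 mmol/kg

CA = 3.06 mmol/kg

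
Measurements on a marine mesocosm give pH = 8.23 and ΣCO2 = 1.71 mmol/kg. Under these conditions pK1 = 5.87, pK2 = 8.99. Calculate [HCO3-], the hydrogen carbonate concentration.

[HCO3⁻] = 1.45 mmol/kg

α₁ = 1 / (1 + [H⁺]/K1 + K2/[H⁺]) = 1 / (1 + 10^-2.36 + 10^-0.76)
   = 1 / (1 + 0.0043652 + 0.17378) = 1/1.1781 = 0.8488
[HCO3⁻] = α₁ × DIC = 0.8488 × 1.71 = 1.45 mmol/kg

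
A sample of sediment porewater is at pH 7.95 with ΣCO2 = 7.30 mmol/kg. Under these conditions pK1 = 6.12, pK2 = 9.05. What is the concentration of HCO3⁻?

[HCO3⁻] = 6.67 mmol/kg

α₁ = 1 / (1 + [H⁺]/K1 + K2/[H⁺]) = 1 / (1 + 10^-1.83 + 10^-1.10)
   = 1 / (1 + 0.014791 + 0.079433) = 1/1.0942 = 0.9139
[HCO3⁻] = α₁ × DIC = 0.9139 × 7.30 = 6.67 mmol/kg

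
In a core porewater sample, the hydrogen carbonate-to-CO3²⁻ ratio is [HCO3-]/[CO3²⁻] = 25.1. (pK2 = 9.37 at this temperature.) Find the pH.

pH = 7.97

From K2 = [H⁺][CO3²⁻]/[HCO3-]:  pH = pK2 − log₁₀([HCO3-]/[CO3²⁻])
log₁₀(25.1) = +1.400
pH = 9.37 − (+1.400) = 7.97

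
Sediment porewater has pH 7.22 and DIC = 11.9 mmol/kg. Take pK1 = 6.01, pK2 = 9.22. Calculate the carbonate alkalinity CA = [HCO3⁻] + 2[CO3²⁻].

CA = 11.3 mmol/kg

CA = [HCO3⁻] + 2[CO3²⁻] = (α₁ + 2α₂)·DIC
At pH 7.22: [H⁺]/K1 = 10^-1.21 = 0.061660, K2/[H⁺] = 10^-2.00 = 0.010000
α₁ = 1/(1 + 0.061660 + 0.010000) = 1/1.0717 = 0.9331; α₂ = α₁·K2/[H⁺] = 0.009331
α₁ + 2α₂ = 0.9518
CA = 0.9518 × 11.9 = 11.3 mmol/kg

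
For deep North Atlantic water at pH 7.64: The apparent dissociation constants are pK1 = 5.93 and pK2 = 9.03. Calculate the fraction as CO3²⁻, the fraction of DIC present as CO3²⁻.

α₂ = 0.0384

α₂ = 1 / (1 + [H⁺]/K2 + [H⁺]²/(K1K2)) = 1 / (1 + 10^+1.39 + 10^-0.32)
   = 1 / (1 + 24.547 + 0.47863) = 1/26.026 = 0.03842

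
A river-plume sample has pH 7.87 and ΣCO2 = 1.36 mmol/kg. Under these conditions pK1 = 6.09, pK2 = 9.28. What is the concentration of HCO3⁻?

[HCO3⁻] = 1.29 mmol/kg

α₁ = 1 / (1 + [H⁺]/K1 + K2/[H⁺]) = 1 / (1 + 10^-1.78 + 10^-1.41)
   = 1 / (1 + 0.016596 + 0.038905) = 1/1.0555 = 0.9474
[HCO3⁻] = α₁ × DIC = 0.9474 × 1.36 = 1.29 mmol/kg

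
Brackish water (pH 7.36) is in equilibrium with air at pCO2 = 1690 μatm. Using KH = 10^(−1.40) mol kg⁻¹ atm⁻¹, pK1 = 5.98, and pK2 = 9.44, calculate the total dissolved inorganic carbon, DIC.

[CO2*] = KH · pCO2 = 10^(−1.40) × 1690×10^-6 = 6.728×10^-5 mol/kg
α₀ = 1/(1 + K1/[H⁺] + K1K2/[H⁺]²) = 1/(1 + 10^+1.38 + 10^-0.70) = 0.03970
DIC = [CO2*]/α₀ = 6.728×10^-5 / 0.03970 = 1.69 mmol/kg

DIC = 1.69 mmol/kg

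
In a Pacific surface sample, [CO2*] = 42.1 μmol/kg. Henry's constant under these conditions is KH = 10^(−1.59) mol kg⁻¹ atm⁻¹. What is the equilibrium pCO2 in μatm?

KH = 10^(−1.59) = 2.570×10^-2 mol kg⁻¹ atm⁻¹
pCO2 = [CO2*]/KH = 42.1×10^-6 / 2.570×10^-2 = 1.64×10^-3 atm = 1640 μatm

pCO2 = 1640 μatm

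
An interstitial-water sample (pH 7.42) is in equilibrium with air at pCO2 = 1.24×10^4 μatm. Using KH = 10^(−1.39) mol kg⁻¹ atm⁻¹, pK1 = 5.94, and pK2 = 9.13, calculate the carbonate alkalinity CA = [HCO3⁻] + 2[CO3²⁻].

[CO2*] = KH · pCO2 = 10^(−1.39) × 1.24×10^4×10^-6 = 5.052×10^-4 mol/kg
α₀ = 1/(1 + K1/[H⁺] + K1K2/[H⁺]²) = 1/(1 + 10^+1.48 + 10^-0.23) = 0.03146
DIC = [CO2*]/α₀ = 5.052×10^-4 / 0.03146 = 16.06 mmol/kg
CA = (α₁ + 2α₂)·DIC = (0.9500 + 2×0.01852) × 16.06 = 15.9 mmol/kg

CA = 15.9 mmol/kg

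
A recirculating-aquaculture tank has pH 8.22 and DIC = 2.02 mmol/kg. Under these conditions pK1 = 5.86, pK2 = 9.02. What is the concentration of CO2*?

[CO2*] = 7.58 μmol/kg

α₀ = 1 / (1 + K1/[H⁺] + K1K2/[H⁺]²) = 1 / (1 + 10^+2.36 + 10^+1.56)
   = 1 / (1 + 229.09 + 36.308) = 1/266.39 = 0.003754
[CO2*] = α₀ × DIC = 0.003754 × 2.02 = 0.00758 mmol/kg = 7.58 μmol/kg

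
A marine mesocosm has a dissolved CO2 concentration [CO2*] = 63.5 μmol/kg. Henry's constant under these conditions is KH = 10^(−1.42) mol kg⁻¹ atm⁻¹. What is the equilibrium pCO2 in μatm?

pCO2 = 1670 μatm

KH = 10^(−1.42) = 3.802×10^-2 mol kg⁻¹ atm⁻¹
pCO2 = [CO2*]/KH = 63.5×10^-6 / 3.802×10^-2 = 1.67×10^-3 atm = 1670 μatm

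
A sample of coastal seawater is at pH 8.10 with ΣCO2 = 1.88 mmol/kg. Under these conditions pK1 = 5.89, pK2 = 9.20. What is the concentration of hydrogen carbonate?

[HCO3⁻] = 1.73 mmol/kg

α₁ = 1 / (1 + [H⁺]/K1 + K2/[H⁺]) = 1 / (1 + 10^-2.21 + 10^-1.10)
   = 1 / (1 + 0.0061660 + 0.079433) = 1/1.0856 = 0.9212
[HCO3⁻] = α₁ × DIC = 0.9212 × 1.88 = 1.73 mmol/kg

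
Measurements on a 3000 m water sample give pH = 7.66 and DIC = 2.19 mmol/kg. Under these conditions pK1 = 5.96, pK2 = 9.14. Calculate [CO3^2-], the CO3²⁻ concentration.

[CO3²⁻] = 0.0689 mmol/kg

α₂ = 1 / (1 + [H⁺]/K2 + [H⁺]²/(K1K2)) = 1 / (1 + 10^+1.48 + 10^-0.22)
   = 1 / (1 + 30.200 + 0.60256) = 1/31.802 = 0.03144
[CO3²⁻] = α₂ × DIC = 0.03144 × 2.19 = 0.0689 mmol/kg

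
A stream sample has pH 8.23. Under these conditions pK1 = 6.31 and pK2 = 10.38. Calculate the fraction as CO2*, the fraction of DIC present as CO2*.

α₀ = 1 / (1 + K1/[H⁺] + K1K2/[H⁺]²) = 1 / (1 + 10^+1.92 + 10^-0.23)
   = 1 / (1 + 83.176 + 0.58884) = 1/84.765 = 0.01180

α₀ = 0.0118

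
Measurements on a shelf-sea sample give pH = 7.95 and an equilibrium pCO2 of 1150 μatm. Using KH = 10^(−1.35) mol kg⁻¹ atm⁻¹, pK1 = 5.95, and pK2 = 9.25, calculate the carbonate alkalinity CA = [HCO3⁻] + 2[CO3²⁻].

CA = 5.65 mmol/kg

[CO2*] = KH · pCO2 = 10^(−1.35) × 1150×10^-6 = 5.137×10^-5 mol/kg
α₀ = 1/(1 + K1/[H⁺] + K1K2/[H⁺]²) = 1/(1 + 10^+2.00 + 10^+0.70) = 0.009433
DIC = [CO2*]/α₀ = 5.137×10^-5 / 0.009433 = 5.446 mmol/kg
CA = (α₁ + 2α₂)·DIC = (0.9433 + 2×0.04728) × 5.446 = 5.65 mmol/kg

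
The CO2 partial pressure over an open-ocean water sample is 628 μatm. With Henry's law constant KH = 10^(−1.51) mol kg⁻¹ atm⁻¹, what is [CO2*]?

KH = 10^(−1.51) = 3.090×10^-2 mol kg⁻¹ atm⁻¹
[CO2*] = KH · pCO2 = 3.090×10^-2 × 628×10^-6 atm = 1.94×10^-5 mol/kg

[CO2*] = 19.4 μmol/kg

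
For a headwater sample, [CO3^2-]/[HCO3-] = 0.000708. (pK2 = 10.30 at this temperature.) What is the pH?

pH = 7.15

From K2 = [H⁺][CO3^2-]/[HCO3-]:  pH = pK2 + log₁₀([CO3^2-]/[HCO3-])
log₁₀(0.000708) = -3.150
pH = 10.30 + (-3.150) = 7.15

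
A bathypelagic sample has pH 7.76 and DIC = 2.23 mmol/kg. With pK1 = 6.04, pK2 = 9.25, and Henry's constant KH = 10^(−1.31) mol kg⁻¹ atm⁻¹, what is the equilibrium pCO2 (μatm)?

α₀ = 1 / (1 + K1/[H⁺] + K1K2/[H⁺]²) = 1 / (1 + 10^+1.72 + 10^+0.23)
   = 1 / (1 + 52.481 + 1.6982) = 1/55.179 = 0.01812
[CO2*] = α₀ × DIC = 0.01812 × 2.23 = 0.04041 mmol/kg
pCO2 = [CO2*]/KH = 4.041×10^-5 / 4.898×10^-2 = 825 μatm

pCO2 = 825 μatm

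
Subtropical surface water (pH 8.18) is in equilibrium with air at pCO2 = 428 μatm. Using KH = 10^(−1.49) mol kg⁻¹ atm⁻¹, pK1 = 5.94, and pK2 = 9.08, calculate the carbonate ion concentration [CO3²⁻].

[CO3²⁻] = 0.303 mmol/kg

[CO2*] = KH · pCO2 = 10^(−1.49) × 428×10^-6 = 1.385×10^-5 mol/kg
α₀ = 1/(1 + K1/[H⁺] + K1K2/[H⁺]²) = 1/(1 + 10^+2.24 + 10^+1.34) = 0.005085
DIC = [CO2*]/α₀ = 1.385×10^-5 / 0.005085 = 2.724 mmol/kg
[CO3²⁻] = α₂·DIC; α₂ = 0.1112, so [CO3²⁻] = 0.1112 × 2.724 = 0.303 mmol/kg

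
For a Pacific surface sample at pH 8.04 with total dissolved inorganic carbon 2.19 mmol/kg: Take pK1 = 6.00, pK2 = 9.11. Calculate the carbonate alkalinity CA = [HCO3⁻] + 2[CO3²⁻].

CA = [HCO3⁻] + 2[CO3²⁻] = (α₁ + 2α₂)·DIC
At pH 8.04: [H⁺]/K1 = 10^-2.04 = 0.0091201, K2/[H⁺] = 10^-1.07 = 0.085114
α₁ = 1/(1 + 0.0091201 + 0.085114) = 1/1.0942 = 0.9139; α₂ = α₁·K2/[H⁺] = 0.07778
α₁ + 2α₂ = 1.0694
CA = 1.0694 × 2.19 = 2.34 mmol/kg

CA = 2.34 mmol/kg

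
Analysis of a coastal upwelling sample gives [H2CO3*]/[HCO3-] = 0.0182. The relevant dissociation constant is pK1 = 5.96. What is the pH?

pH = 7.70

From K1 = [H⁺][HCO3-]/[H2CO3*]:  pH = pK1 − log₁₀([H2CO3*]/[HCO3-])
log₁₀(0.0182) = -1.740
pH = 5.96 − (-1.740) = 7.70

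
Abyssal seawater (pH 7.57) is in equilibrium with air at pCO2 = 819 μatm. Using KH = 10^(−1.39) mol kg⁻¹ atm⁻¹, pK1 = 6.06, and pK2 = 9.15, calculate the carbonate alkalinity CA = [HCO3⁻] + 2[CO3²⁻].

[CO2*] = KH · pCO2 = 10^(−1.39) × 819×10^-6 = 3.336×10^-5 mol/kg
α₀ = 1/(1 + K1/[H⁺] + K1K2/[H⁺]²) = 1/(1 + 10^+1.51 + 10^-0.07) = 0.02923
DIC = [CO2*]/α₀ = 3.336×10^-5 / 0.02923 = 1.141 mmol/kg
CA = (α₁ + 2α₂)·DIC = (0.9459 + 2×0.02488) × 1.141 = 1.14 mmol/kg

CA = 1.14 mmol/kg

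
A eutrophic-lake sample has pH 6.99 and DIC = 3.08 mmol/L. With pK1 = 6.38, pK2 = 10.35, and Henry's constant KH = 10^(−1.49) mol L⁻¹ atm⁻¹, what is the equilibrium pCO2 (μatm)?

α₀ = 1 / (1 + K1/[H⁺] + K1K2/[H⁺]²) = 1 / (1 + 10^+0.61 + 10^-2.75)
   = 1 / (1 + 4.0738 + 0.0017783) = 1/5.0756 = 0.1970
[CO2*] = α₀ × DIC = 0.1970 × 3.08 = 0.6068 mmol/L
pCO2 = [CO2*]/KH = 6.068×10^-4 / 3.236×10^-2 = 1.88×10^4 μatm

pCO2 = 1.88×10^4 μatm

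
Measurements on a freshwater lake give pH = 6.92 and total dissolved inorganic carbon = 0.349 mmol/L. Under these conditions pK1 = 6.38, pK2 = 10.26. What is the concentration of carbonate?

α₂ = 1 / (1 + [H⁺]/K2 + [H⁺]²/(K1K2)) = 1 / (1 + 10^+3.34 + 10^+2.80)
   = 1 / (1 + 2187.8 + 630.96) = 1/2819.7 = 0.0003546
[CO3²⁻] = α₂ × DIC = 0.0003546 × 0.349 = 0.000124 mmol/L = 0.124 μmol/L

[CO3²⁻] = 0.124 μmol/L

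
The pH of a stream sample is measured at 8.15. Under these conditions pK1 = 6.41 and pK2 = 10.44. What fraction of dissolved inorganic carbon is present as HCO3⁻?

α₁ = 0.977

α₁ = 1 / (1 + [H⁺]/K1 + K2/[H⁺]) = 1 / (1 + 10^-1.74 + 10^-2.29)
   = 1 / (1 + 0.018197 + 0.0051286) = 1/1.0233 = 0.9772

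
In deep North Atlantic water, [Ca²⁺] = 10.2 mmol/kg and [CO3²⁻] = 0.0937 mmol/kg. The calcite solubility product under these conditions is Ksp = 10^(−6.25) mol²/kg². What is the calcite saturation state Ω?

Ω = 1.70

Ksp = 10^(−6.25) = 5.623×10^-7
Ω = [Ca²⁺][CO3²⁻]/Ksp = (10.2×10^-3)(0.0937×10^-3) / 5.623×10^-7 = 1.70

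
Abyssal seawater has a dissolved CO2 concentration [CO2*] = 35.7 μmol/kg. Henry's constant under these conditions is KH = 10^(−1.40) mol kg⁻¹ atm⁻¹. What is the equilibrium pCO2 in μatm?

pCO2 = 897 μatm

KH = 10^(−1.40) = 3.981×10^-2 mol kg⁻¹ atm⁻¹
pCO2 = [CO2*]/KH = 35.7×10^-6 / 3.981×10^-2 = 8.97×10^-4 atm = 897 μatm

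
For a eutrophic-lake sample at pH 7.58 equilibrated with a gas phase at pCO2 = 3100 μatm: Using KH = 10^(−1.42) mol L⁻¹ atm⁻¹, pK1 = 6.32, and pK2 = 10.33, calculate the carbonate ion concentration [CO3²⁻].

[CO3²⁻] = 3.81 μmol/L

[CO2*] = KH · pCO2 = 10^(−1.42) × 3100×10^-6 = 1.179×10^-4 mol/L
α₀ = 1/(1 + K1/[H⁺] + K1K2/[H⁺]²) = 1/(1 + 10^+1.26 + 10^-1.49) = 0.05200
DIC = [CO2*]/α₀ = 1.179×10^-4 / 0.05200 = 2.266 mmol/L
[CO3²⁻] = α₂·DIC; α₂ = 0.001683, so [CO3²⁻] = 0.001683 × 2.266 = 0.00381 mmol/L = 3.81 μmol/L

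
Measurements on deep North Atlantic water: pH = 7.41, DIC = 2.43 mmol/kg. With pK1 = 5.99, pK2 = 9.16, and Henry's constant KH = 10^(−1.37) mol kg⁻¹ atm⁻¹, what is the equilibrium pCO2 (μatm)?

α₀ = 1 / (1 + K1/[H⁺] + K1K2/[H⁺]²) = 1 / (1 + 10^+1.42 + 10^-0.33)
   = 1 / (1 + 26.303 + 0.46774) = 1/27.770 = 0.03601
[CO2*] = α₀ × DIC = 0.03601 × 2.43 = 0.08750 mmol/kg
pCO2 = [CO2*]/KH = 8.750×10^-5 / 4.266×10^-2 = 2050 μatm

pCO2 = 2050 μatm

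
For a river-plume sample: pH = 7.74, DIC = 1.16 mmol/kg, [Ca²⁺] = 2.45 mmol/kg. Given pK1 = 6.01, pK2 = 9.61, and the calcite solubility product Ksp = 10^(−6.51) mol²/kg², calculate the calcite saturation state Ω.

α₂ = 1 / (1 + [H⁺]/K2 + [H⁺]²/(K1K2)) = 1 / (1 + 10^+1.87 + 10^+0.14)
   = 1 / (1 + 74.131 + 1.3804) = 1/76.511 = 0.01307
[CO3²⁻] = α₂ × DIC = 0.01307 × 1.16 = 0.01516 mmol/kg = 15.16 μmol/kg
Ksp = 10^(−6.51) = 3.090×10^-7
Ω = [Ca²⁺][CO3²⁻]/Ksp = (2.45×10^-3)(1.516×10^-5) / 3.090×10^-7 = 0.120

Ω = 0.120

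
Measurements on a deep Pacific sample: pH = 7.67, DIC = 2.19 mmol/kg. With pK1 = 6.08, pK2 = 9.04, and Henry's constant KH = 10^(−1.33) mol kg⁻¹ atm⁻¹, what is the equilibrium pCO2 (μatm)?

α₀ = 1 / (1 + K1/[H⁺] + K1K2/[H⁺]²) = 1 / (1 + 10^+1.59 + 10^+0.22)
   = 1 / (1 + 38.905 + 1.6596) = 1/41.564 = 0.02406
[CO2*] = α₀ × DIC = 0.02406 × 2.19 = 0.05269 mmol/kg
pCO2 = [CO2*]/KH = 5.269×10^-5 / 4.677×10^-2 = 1130 μatm

pCO2 = 1130 μatm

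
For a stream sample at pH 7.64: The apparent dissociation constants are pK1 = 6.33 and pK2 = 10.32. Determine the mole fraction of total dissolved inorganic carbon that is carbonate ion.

α₂ = 0.00199

α₂ = 1 / (1 + [H⁺]/K2 + [H⁺]²/(K1K2)) = 1 / (1 + 10^+2.68 + 10^+1.37)
   = 1 / (1 + 478.63 + 23.442) = 1/503.07 = 0.001988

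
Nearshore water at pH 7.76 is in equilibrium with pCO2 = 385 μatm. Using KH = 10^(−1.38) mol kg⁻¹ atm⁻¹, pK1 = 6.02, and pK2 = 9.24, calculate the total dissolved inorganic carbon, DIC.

DIC = 0.927 mmol/kg

[CO2*] = KH · pCO2 = 10^(−1.38) × 385×10^-6 = 1.605×10^-5 mol/kg
α₀ = 1/(1 + K1/[H⁺] + K1K2/[H⁺]²) = 1/(1 + 10^+1.74 + 10^+0.26) = 0.01731
DIC = [CO2*]/α₀ = 1.605×10^-5 / 0.01731 = 0.927 mmol/kg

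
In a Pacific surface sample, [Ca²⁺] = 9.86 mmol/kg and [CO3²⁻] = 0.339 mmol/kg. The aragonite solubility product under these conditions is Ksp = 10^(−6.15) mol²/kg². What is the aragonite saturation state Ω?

Ω = 4.72

Ksp = 10^(−6.15) = 7.079×10^-7
Ω = [Ca²⁺][CO3²⁻]/Ksp = (9.86×10^-3)(0.339×10^-3) / 7.079×10^-7 = 4.72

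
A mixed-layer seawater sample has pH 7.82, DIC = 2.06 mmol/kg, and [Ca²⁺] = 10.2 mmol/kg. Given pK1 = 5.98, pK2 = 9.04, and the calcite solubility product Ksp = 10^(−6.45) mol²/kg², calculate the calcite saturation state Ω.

α₂ = 1 / (1 + [H⁺]/K2 + [H⁺]²/(K1K2)) = 1 / (1 + 10^+1.22 + 10^-0.62)
   = 1 / (1 + 16.596 + 0.23988) = 1/17.836 = 0.05607
[CO3²⁻] = α₂ × DIC = 0.05607 × 2.06 = 0.1155 mmol/kg
Ksp = 10^(−6.45) = 3.548×10^-7
Ω = [Ca²⁺][CO3²⁻]/Ksp = (10.2×10^-3)(1.155×10^-4) / 3.548×10^-7 = 3.32

Ω = 3.32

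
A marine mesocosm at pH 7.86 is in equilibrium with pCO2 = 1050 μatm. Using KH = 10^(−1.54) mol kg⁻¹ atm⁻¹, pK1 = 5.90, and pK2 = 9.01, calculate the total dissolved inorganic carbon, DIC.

[CO2*] = KH · pCO2 = 10^(−1.54) × 1050×10^-6 = 3.028×10^-5 mol/kg
α₀ = 1/(1 + K1/[H⁺] + K1K2/[H⁺]²) = 1/(1 + 10^+1.96 + 10^+0.81) = 0.01014
DIC = [CO2*]/α₀ = 3.028×10^-5 / 0.01014 = 2.99 mmol/kg

DIC = 2.99 mmol/kg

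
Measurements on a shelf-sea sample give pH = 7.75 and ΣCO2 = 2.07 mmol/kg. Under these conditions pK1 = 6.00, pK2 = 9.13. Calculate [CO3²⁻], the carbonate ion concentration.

[CO3²⁻] = 0.0814 mmol/kg

α₂ = 1 / (1 + [H⁺]/K2 + [H⁺]²/(K1K2)) = 1 / (1 + 10^+1.38 + 10^-0.37)
   = 1 / (1 + 23.988 + 0.42658) = 1/25.415 = 0.03935
[CO3²⁻] = α₂ × DIC = 0.03935 × 2.07 = 0.0814 mmol/kg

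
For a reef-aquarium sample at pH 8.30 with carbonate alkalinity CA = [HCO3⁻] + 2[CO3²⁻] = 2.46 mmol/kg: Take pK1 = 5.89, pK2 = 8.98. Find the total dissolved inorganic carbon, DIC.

DIC = 2.10 mmol/kg

CA = [HCO3⁻] + 2[CO3²⁻] = (α₁ + 2α₂)·DIC
At pH 8.30: [H⁺]/K1 = 10^-2.41 = 0.0038905, K2/[H⁺] = 10^-0.68 = 0.20893
α₁ = 1/(1 + 0.0038905 + 0.20893) = 1/1.2128 = 0.8245; α₂ = α₁·K2/[H⁺] = 0.1723
α₁ + 2α₂ = 1.1691
DIC = CA / (α₁ + 2α₂) = 2.46 / 1.1691 = 2.10 mmol/kg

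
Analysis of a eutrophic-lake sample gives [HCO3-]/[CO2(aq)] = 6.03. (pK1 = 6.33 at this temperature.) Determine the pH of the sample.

From K1 = [H⁺][HCO3-]/[CO2(aq)]:  pH = pK1 + log₁₀([HCO3-]/[CO2(aq)])
log₁₀(6.03) = +0.780
pH = 6.33 + (+0.780) = 7.11

pH = 7.11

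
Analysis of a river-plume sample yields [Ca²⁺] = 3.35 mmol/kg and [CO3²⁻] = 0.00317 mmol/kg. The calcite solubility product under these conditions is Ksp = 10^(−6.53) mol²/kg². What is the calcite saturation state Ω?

Ω = 0.0360

Ksp = 10^(−6.53) = 2.951×10^-7
Ω = [Ca²⁺][CO3²⁻]/Ksp = (3.35×10^-3)(0.00317×10^-3) / 2.951×10^-7 = 0.0360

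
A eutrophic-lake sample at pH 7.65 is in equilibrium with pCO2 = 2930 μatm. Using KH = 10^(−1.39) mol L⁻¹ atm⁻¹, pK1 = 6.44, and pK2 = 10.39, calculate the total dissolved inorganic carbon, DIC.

[CO2*] = KH · pCO2 = 10^(−1.39) × 2930×10^-6 = 1.194×10^-4 mol/L
α₀ = 1/(1 + K1/[H⁺] + K1K2/[H⁺]²) = 1/(1 + 10^+1.21 + 10^-1.53) = 0.05798
DIC = [CO2*]/α₀ = 1.194×10^-4 / 0.05798 = 2.06 mmol/L

DIC = 2.06 mmol/L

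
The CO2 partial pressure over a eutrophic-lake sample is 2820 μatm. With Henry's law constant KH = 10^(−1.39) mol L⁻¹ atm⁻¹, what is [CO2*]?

[CO2*] = 115 μmol/L

KH = 10^(−1.39) = 4.074×10^-2 mol L⁻¹ atm⁻¹
[CO2*] = KH · pCO2 = 4.074×10^-2 × 2820×10^-6 atm = 1.15×10^-4 mol/L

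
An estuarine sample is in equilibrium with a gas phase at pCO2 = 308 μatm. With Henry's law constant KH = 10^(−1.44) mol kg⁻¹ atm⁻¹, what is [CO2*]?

[CO2*] = 11.2 μmol/kg

KH = 10^(−1.44) = 3.631×10^-2 mol kg⁻¹ atm⁻¹
[CO2*] = KH · pCO2 = 3.631×10^-2 × 308×10^-6 atm = 1.12×10^-5 mol/kg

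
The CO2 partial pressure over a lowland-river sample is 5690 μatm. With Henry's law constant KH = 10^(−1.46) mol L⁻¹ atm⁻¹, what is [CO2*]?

[CO2*] = 197 μmol/L

KH = 10^(−1.46) = 3.467×10^-2 mol L⁻¹ atm⁻¹
[CO2*] = KH · pCO2 = 3.467×10^-2 × 5690×10^-6 atm = 1.97×10^-4 mol/L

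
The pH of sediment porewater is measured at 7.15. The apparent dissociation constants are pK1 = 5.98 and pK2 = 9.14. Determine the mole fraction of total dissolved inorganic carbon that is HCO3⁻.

α₁ = 1 / (1 + [H⁺]/K1 + K2/[H⁺]) = 1 / (1 + 10^-1.17 + 10^-1.99)
   = 1 / (1 + 0.067608 + 0.010233) = 1/1.0778 = 0.9278

α₁ = 0.928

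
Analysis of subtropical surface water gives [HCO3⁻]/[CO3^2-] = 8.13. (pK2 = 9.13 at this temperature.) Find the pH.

pH = 8.22

From K2 = [H⁺][CO3^2-]/[HCO3⁻]:  pH = pK2 − log₁₀([HCO3⁻]/[CO3^2-])
log₁₀(8.13) = +0.910
pH = 9.13 − (+0.910) = 8.22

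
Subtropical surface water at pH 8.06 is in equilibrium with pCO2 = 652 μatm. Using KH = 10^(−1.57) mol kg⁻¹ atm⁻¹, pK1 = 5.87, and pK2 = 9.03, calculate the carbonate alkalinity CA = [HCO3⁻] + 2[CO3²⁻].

CA = 3.30 mmol/kg

[CO2*] = KH · pCO2 = 10^(−1.57) × 652×10^-6 = 1.755×10^-5 mol/kg
α₀ = 1/(1 + K1/[H⁺] + K1K2/[H⁺]²) = 1/(1 + 10^+2.19 + 10^+1.22) = 0.005798
DIC = [CO2*]/α₀ = 1.755×10^-5 / 0.005798 = 3.027 mmol/kg
CA = (α₁ + 2α₂)·DIC = (0.8980 + 2×0.09622) × 3.027 = 3.30 mmol/kg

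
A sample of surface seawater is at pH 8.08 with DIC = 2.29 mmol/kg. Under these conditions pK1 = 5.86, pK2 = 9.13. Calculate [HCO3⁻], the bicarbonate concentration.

[HCO3⁻] = 2.09 mmol/kg

α₁ = 1 / (1 + [H⁺]/K1 + K2/[H⁺]) = 1 / (1 + 10^-2.22 + 10^-1.05)
   = 1 / (1 + 0.0060256 + 0.089125) = 1/1.0952 = 0.9131
[HCO3⁻] = α₁ × DIC = 0.9131 × 2.29 = 2.09 mmol/kg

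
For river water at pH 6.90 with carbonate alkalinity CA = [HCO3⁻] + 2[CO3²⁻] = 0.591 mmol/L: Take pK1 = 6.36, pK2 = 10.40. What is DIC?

DIC = 0.761 mmol/L

CA = [HCO3⁻] + 2[CO3²⁻] = (α₁ + 2α₂)·DIC
At pH 6.90: [H⁺]/K1 = 10^-0.54 = 0.28840, K2/[H⁺] = 10^-3.50 = 0.00031623
α₁ = 1/(1 + 0.28840 + 0.00031623) = 1/1.2887 = 0.7760; α₂ = α₁·K2/[H⁺] = 0.0002454
α₁ + 2α₂ = 0.7765
DIC = CA / (α₁ + 2α₂) = 0.591 / 0.7765 = 0.761 mmol/L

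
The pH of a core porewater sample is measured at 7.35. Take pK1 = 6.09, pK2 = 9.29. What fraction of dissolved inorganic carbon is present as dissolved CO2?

α₀ = 0.0515

α₀ = 1 / (1 + K1/[H⁺] + K1K2/[H⁺]²) = 1 / (1 + 10^+1.26 + 10^-0.68)
   = 1 / (1 + 18.197 + 0.20893) = 1/19.406 = 0.05153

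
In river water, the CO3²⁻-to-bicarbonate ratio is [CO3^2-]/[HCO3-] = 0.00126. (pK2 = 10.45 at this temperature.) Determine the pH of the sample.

pH = 7.55

From K2 = [H⁺][CO3^2-]/[HCO3-]:  pH = pK2 + log₁₀([CO3^2-]/[HCO3-])
log₁₀(0.00126) = -2.900
pH = 10.45 + (-2.900) = 7.55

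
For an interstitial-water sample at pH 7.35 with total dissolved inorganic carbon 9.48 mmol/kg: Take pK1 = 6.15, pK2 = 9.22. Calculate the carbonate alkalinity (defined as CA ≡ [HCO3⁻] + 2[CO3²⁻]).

CA = 9.04 mmol/kg

CA = [HCO3⁻] + 2[CO3²⁻] = (α₁ + 2α₂)·DIC
At pH 7.35: [H⁺]/K1 = 10^-1.20 = 0.063096, K2/[H⁺] = 10^-1.87 = 0.013490
α₁ = 1/(1 + 0.063096 + 0.013490) = 1/1.0766 = 0.9289; α₂ = α₁·K2/[H⁺] = 0.01253
α₁ + 2α₂ = 0.9539
CA = 0.9539 × 9.48 = 9.04 mmol/kg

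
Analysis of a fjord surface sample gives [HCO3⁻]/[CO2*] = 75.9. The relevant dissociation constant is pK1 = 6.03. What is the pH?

From K1 = [H⁺][HCO3⁻]/[CO2*]:  pH = pK1 + log₁₀([HCO3⁻]/[CO2*])
log₁₀(75.9) = +1.880
pH = 6.03 + (+1.880) = 7.91

pH = 7.91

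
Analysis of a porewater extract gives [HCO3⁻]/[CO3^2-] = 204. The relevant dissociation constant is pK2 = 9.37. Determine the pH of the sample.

From K2 = [H⁺][CO3^2-]/[HCO3⁻]:  pH = pK2 − log₁₀([HCO3⁻]/[CO3^2-])
log₁₀(204) = +2.310
pH = 9.37 − (+2.310) = 7.06

pH = 7.06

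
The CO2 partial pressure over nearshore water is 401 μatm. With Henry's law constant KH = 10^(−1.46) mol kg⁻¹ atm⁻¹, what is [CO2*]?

[CO2*] = 13.9 μmol/kg

KH = 10^(−1.46) = 3.467×10^-2 mol kg⁻¹ atm⁻¹
[CO2*] = KH · pCO2 = 3.467×10^-2 × 401×10^-6 atm = 1.39×10^-5 mol/kg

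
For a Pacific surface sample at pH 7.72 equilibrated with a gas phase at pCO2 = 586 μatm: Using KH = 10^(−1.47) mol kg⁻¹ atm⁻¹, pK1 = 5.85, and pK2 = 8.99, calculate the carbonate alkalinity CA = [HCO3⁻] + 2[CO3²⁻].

CA = 1.63 mmol/kg

[CO2*] = KH · pCO2 = 10^(−1.47) × 586×10^-6 = 1.986×10^-5 mol/kg
α₀ = 1/(1 + K1/[H⁺] + K1K2/[H⁺]²) = 1/(1 + 10^+1.87 + 10^+0.60) = 0.01264
DIC = [CO2*]/α₀ = 1.986×10^-5 / 0.01264 = 1.571 mmol/kg
CA = (α₁ + 2α₂)·DIC = (0.9370 + 2×0.05032) × 1.571 = 1.63 mmol/kg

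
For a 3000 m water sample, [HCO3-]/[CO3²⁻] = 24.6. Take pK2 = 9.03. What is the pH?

pH = 7.64

From K2 = [H⁺][CO3²⁻]/[HCO3-]:  pH = pK2 − log₁₀([HCO3-]/[CO3²⁻])
log₁₀(24.6) = +1.391
pH = 9.03 − (+1.391) = 7.64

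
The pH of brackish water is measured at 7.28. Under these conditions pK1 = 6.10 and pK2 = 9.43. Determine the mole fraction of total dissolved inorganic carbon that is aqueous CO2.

α₀ = 0.0616

α₀ = 1 / (1 + K1/[H⁺] + K1K2/[H⁺]²) = 1 / (1 + 10^+1.18 + 10^-0.97)
   = 1 / (1 + 15.136 + 0.10715) = 1/16.243 = 0.06157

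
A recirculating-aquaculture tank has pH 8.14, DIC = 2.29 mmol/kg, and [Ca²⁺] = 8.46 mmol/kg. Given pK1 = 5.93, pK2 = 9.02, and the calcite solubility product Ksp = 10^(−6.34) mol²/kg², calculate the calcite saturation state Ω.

Ω = 4.91

α₂ = 1 / (1 + [H⁺]/K2 + [H⁺]²/(K1K2)) = 1 / (1 + 10^+0.88 + 10^-1.33)
   = 1 / (1 + 7.5858 + 0.046774) = 1/8.6325 = 0.1158
[CO3²⁻] = α₂ × DIC = 0.1158 × 2.29 = 0.2653 mmol/kg
Ksp = 10^(−6.34) = 4.571×10^-7
Ω = [Ca²⁺][CO3²⁻]/Ksp = (8.46×10^-3)(2.653×10^-4) / 4.571×10^-7 = 4.91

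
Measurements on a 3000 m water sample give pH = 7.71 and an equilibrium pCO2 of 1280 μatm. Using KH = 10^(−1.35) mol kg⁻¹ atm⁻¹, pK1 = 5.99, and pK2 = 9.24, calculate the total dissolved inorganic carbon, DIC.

DIC = 3.15 mmol/kg

[CO2*] = KH · pCO2 = 10^(−1.35) × 1280×10^-6 = 5.718×10^-5 mol/kg
α₀ = 1/(1 + K1/[H⁺] + K1K2/[H⁺]²) = 1/(1 + 10^+1.72 + 10^+0.19) = 0.01817
DIC = [CO2*]/α₀ = 5.718×10^-5 / 0.01817 = 3.15 mmol/kg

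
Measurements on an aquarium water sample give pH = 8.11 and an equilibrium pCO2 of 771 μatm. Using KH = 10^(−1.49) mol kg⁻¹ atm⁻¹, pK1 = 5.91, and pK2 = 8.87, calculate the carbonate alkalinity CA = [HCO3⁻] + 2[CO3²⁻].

CA = 5.33 mmol/kg

[CO2*] = KH · pCO2 = 10^(−1.49) × 771×10^-6 = 2.495×10^-5 mol/kg
α₀ = 1/(1 + K1/[H⁺] + K1K2/[H⁺]²) = 1/(1 + 10^+2.20 + 10^+1.44) = 0.005347
DIC = [CO2*]/α₀ = 2.495×10^-5 / 0.005347 = 4.666 mmol/kg
CA = (α₁ + 2α₂)·DIC = (0.8474 + 2×0.1473) × 4.666 = 5.33 mmol/kg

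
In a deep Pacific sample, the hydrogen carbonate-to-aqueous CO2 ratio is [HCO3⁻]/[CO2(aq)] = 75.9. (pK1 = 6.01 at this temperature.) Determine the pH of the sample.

pH = 7.89

From K1 = [H⁺][HCO3⁻]/[CO2(aq)]:  pH = pK1 + log₁₀([HCO3⁻]/[CO2(aq)])
log₁₀(75.9) = +1.880
pH = 6.01 + (+1.880) = 7.89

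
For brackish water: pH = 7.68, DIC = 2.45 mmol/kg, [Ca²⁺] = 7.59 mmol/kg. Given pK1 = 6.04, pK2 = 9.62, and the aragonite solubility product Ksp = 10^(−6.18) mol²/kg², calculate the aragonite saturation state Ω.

Ω = 0.312

α₂ = 1 / (1 + [H⁺]/K2 + [H⁺]²/(K1K2)) = 1 / (1 + 10^+1.94 + 10^+0.30)
   = 1 / (1 + 87.096 + 1.9953) = 1/90.092 = 0.01110
[CO3²⁻] = α₂ × DIC = 0.01110 × 2.45 = 0.02719 mmol/kg
Ksp = 10^(−6.18) = 6.607×10^-7
Ω = [Ca²⁺][CO3²⁻]/Ksp = (7.59×10^-3)(2.719×10^-5) / 6.607×10^-7 = 0.312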